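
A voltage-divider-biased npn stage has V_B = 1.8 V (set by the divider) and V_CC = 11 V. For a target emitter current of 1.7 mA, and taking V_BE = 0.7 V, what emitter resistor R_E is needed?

R_E ≈ 0.65 kΩ

V_E = V_B − V_BE = 1.8 − 0.7 = 1.1 V.
R_E = V_E / I_E = 1.1 / 1.7 = 0.647 kΩ.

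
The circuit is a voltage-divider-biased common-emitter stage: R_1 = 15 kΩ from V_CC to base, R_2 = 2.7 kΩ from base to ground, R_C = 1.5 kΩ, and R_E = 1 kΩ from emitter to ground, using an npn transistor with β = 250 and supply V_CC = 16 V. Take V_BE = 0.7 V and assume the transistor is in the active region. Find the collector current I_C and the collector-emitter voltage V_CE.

I_C ≈ 1.7 mA, V_CE ≈ 12 V

Thevenize the base divider: V_Th = V_CC·R_2/(R_1+R_2) = 16×2.7/17.7 = 2.44 V, R_Th = R_1‖R_2 = 2.29 kΩ.
Base-emitter loop: V_Th = I_B·R_Th + V_BE + (β+1)I_B·R_E, so I_B = (2.44 − 0.7) / (2.29 + 251×1) = 0.00687 mA.
I_C = β·I_B = 250×0.00687 = 1.72 mA, and I_E = (β+1)I_B = 1.72 mA.
V_CE = V_CC − I_C·R_C − I_E·R_E = 16 − 1.72×1.5 − 1.72×1 = 11.7 V.
V_CE = 11.7 V > 0.2 V confirms active-region operation.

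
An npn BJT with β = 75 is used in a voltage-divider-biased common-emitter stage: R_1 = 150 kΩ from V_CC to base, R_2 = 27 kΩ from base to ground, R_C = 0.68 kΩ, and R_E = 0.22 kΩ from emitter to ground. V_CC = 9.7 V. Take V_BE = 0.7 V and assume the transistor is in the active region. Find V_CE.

Thevenize the base divider: V_Th = V_CC·R_2/(R_1+R_2) = 9.7×27/177 = 1.48 V, R_Th = R_1‖R_2 = 22.9 kΩ.
Base-emitter loop: V_Th = I_B·R_Th + V_BE + (β+1)I_B·R_E, so I_B = (1.48 − 0.7) / (22.9 + 76×0.22) = 0.0197 mA.
I_C = β·I_B = 75×0.0197 = 1.48 mA, and I_E = (β+1)I_B = 1.5 mA.
V_CE = V_CC − I_C·R_C − I_E·R_E = 9.7 − 1.48×0.68 − 1.5×0.22 = 8.37 V.
V_CE = 8.37 V > 0.2 V confirms active-region operation.

V_CE ≈ 8.4 V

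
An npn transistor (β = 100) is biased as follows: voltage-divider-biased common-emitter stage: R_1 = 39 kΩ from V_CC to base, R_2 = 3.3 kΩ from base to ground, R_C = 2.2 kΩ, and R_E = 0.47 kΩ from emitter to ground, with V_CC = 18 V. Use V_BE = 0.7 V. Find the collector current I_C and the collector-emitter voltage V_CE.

Thevenize the base divider: V_Th = V_CC·R_2/(R_1+R_2) = 18×3.3/42.3 = 1.4 V, R_Th = R_1‖R_2 = 3.04 kΩ.
Base-emitter loop: V_Th = I_B·R_Th + V_BE + (β+1)I_B·R_E, so I_B = (1.4 − 0.7) / (3.04 + 101×0.47) = 0.0139 mA.
I_C = β·I_B = 100×0.0139 = 1.39 mA, and I_E = (β+1)I_B = 1.41 mA.
V_CE = V_CC − I_C·R_C − I_E·R_E = 18 − 1.39×2.2 − 1.41×0.47 = 14.3 V.
V_CE = 14.3 V > 0.2 V confirms active-region operation.

I_C ≈ 1.4 mA, V_CE ≈ 14 V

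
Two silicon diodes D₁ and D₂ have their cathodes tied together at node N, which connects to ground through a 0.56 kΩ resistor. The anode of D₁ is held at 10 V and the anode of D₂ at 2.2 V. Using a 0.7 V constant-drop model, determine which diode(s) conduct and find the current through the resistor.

Only D₁ conducts; I_R ≈ 17 mA

Assume both conduct. Then node N would need to be at both 10−0.7 = 9.3 V and 2.2−0.7 = 1.5 V, which is impossible.
Assume only D₁ conducts: V_N = 10 − 0.7 = 9.3 V, so I_R = 9.3/0.56 = 16.6 mA.
Check D₂: its anode-to-cathode voltage is 2.2 − 9.3 = -7.1 V < 0.7 V, so it is off. The assumption is consistent.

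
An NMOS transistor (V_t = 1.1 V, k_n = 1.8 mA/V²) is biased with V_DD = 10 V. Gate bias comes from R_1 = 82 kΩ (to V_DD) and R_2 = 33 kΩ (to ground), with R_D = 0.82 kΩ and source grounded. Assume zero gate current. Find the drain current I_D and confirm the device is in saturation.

I_D ≈ 2.8 mA

V_G = V_DD·R_2/(R_1+R_2) = 10×33/115 = 2.87 V. With the source grounded, V_GS = V_G = 2.87 V.
Assume saturation: I_D = (k_n/2)(V_GS − V_t)² = (1.8/2)×(2.87 − 1.1)² = 0.9×1.77² = 2.82 mA.
V_DS = V_DD − I_D·R_D = 10 − 2.82×0.82 = 7.69 V.
Saturation requires V_DS ≥ V_GS − V_t = 1.77 V; 7.69 ≥ 1.77 ✓.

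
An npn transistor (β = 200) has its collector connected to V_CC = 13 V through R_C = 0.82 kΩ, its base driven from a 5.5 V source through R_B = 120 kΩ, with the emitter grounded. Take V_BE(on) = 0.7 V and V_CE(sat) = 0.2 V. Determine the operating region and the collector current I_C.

Assume active. Base-emitter loop: I_B = (V_BB − V_BE)/R_B = (5.5 − 0.7)/120 = 0.04 mA.
I_C = β·I_B = 200×0.04 = 8 mA.
V_CE = V_CC − I_C·R_C = 13 − 8×0.82 = 6.44 V > V_CE(sat), so the active-region assumption holds.

active; I_C ≈ 8 mA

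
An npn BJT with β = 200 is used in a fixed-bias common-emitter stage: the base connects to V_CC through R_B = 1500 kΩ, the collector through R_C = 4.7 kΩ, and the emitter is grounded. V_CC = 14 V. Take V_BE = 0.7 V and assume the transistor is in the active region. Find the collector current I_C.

Base loop: V_CC = I_B·R_B + V_BE, so I_B = (14 − 0.7)/1500 kΩ = 0.00887 mA.
In the active region I_C = β·I_B = 200 × 0.00887 = 1.77 mA.
Collector loop: V_CE = V_CC − I_C·R_C = 14 − 1.77×4.7 = 5.67 V.
Since V_CE = 5.67 V > V_CE(sat) ≈ 0.2 V, the transistor is in the active region as assumed.

I_C ≈ 1.8 mA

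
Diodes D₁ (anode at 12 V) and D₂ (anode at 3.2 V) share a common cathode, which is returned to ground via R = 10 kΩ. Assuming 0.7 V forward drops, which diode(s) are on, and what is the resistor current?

Assume both conduct. Then node N would need to be at both 12−0.7 = 11.3 V and 3.2−0.7 = 2.5 V, which is impossible.
Assume only D₁ conducts: V_N = 12 − 0.7 = 11.3 V, so I_R = 11.3/10 = 1.13 mA.
Check D₂: its anode-to-cathode voltage is 3.2 − 11.3 = -8.1 V < 0.7 V, so it is off. The assumption is consistent.

Only D₁ conducts; I_R ≈ 1.1 mA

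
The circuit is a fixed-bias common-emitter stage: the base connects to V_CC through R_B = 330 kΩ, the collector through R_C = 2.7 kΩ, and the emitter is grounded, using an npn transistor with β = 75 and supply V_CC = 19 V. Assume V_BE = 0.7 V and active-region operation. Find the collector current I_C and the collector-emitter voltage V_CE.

Base loop: V_CC = I_B·R_B + V_BE, so I_B = (19 − 0.7)/330 kΩ = 0.0555 mA.
In the active region I_C = β·I_B = 75 × 0.0555 = 4.16 mA.
Collector loop: V_CE = V_CC − I_C·R_C = 19 − 4.16×2.7 = 7.77 V.
Since V_CE = 7.77 V > V_CE(sat) ≈ 0.2 V, the transistor is in the active region as assumed.

I_C ≈ 4.2 mA, V_CE ≈ 7.8 V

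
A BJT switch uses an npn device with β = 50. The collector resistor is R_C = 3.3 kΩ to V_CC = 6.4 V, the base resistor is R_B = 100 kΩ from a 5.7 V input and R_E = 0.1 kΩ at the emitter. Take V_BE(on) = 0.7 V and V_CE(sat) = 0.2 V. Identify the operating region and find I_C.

saturation; I_C ≈ 1.8 mA

Assume active: I_B = (5.7 − 0.7)/(100 + 51×0.1) = 0.0476 mA, I_C = β·I_B = 2.38 mA.
Then V_CE = 6.4 − 2.38×3.3 − 2.43×0.1 = -1.69 V < 0.2 V — the active assumption fails.
Re-solve with V_CE = 0.2 V. KCL at the emitter: V_E/R_E = (V_BB−0.7−V_E)/R_B + (V_CC−0.2−V_E)/R_C, giving V_E = 0.187 V.
I_C = (V_CC − 0.2 − V_E)/R_C = (6.2 − 0.187)/3.3 = 1.82 mA.
Check: I_B = (5 − 0.187)/100 = 0.0481 mA, and β·I_B = 2.41 mA > I_C, confirming saturation.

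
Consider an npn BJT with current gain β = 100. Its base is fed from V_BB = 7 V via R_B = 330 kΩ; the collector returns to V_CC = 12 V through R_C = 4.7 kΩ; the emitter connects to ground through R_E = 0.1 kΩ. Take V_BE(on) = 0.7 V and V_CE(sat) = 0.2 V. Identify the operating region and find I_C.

Assume active. Base-emitter loop: I_B = (V_BB − V_BE)/(R_B + (β+1)R_E) = (7 − 0.7)/(330 + 101×0.1) = 0.0185 mA.
I_C = β·I_B = 100×0.0185 = 1.85 mA.
V_CE = V_CC − I_C·R_C − I_E·R_E = 12 − 1.85×4.7 − 1.87×0.1 = 3.11 V > V_CE(sat), so the active-region assumption holds.

active; I_C ≈ 1.9 mA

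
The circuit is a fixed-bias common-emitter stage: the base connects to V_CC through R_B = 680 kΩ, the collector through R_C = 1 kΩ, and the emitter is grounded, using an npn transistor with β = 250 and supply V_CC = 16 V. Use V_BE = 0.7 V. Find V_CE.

Base loop: V_CC = I_B·R_B + V_BE, so I_B = (16 − 0.7)/680 kΩ = 0.0225 mA.
In the active region I_C = β·I_B = 250 × 0.0225 = 5.63 mA.
Collector loop: V_CE = V_CC − I_C·R_C = 16 − 5.63×1 = 10.4 V.
Since V_CE = 10.4 V > V_CE(sat) ≈ 0.2 V, the transistor is in the active region as assumed.

V_CE ≈ 10 V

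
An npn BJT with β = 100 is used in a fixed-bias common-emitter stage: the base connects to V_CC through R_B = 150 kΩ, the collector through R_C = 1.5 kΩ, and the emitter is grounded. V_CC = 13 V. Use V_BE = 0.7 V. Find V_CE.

V_CE ≈ 0.7 V

Base loop: V_CC = I_B·R_B + V_BE, so I_B = (13 − 0.7)/150 kΩ = 0.082 mA.
In the active region I_C = β·I_B = 100 × 0.082 = 8.2 mA.
Collector loop: V_CE = V_CC − I_C·R_C = 13 − 8.2×1.5 = 0.7 V.
Since V_CE = 0.7 V > V_CE(sat) ≈ 0.2 V, the transistor is in the active region as assumed.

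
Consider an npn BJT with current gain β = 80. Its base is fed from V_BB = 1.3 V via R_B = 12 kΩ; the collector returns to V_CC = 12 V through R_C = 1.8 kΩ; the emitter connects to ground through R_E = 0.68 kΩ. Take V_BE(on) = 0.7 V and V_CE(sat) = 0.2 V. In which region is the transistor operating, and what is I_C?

active; I_C ≈ 0.72 mA

Assume active. Base-emitter loop: I_B = (V_BB − V_BE)/(R_B + (β+1)R_E) = (1.3 − 0.7)/(12 + 81×0.68) = 0.00894 mA.
I_C = β·I_B = 80×0.00894 = 0.716 mA.
V_CE = V_CC − I_C·R_C − I_E·R_E = 12 − 0.716×1.8 − 0.725×0.68 = 10.2 V > V_CE(sat), so the active-region assumption holds.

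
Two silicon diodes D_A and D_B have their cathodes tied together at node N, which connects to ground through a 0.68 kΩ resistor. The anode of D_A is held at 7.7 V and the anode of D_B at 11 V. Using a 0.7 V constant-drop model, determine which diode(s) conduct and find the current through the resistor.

Only D_B conducts; I_R ≈ 15 mA

Assume both conduct. Then node N would need to be at both 7.7−0.7 = 7 V and 11−0.7 = 10.3 V, which is impossible.
Assume only D_B conducts: V_N = 11 − 0.7 = 10.3 V, so I_R = 10.3/0.68 = 15.1 mA.
Check D_A: its anode-to-cathode voltage is 7.7 − 10.3 = -2.6 V < 0.7 V, so it is off. The assumption is consistent.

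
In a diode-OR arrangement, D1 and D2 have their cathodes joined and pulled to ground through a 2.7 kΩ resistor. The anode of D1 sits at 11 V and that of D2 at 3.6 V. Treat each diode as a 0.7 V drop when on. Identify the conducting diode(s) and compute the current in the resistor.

Only D1 conducts; I_R ≈ 3.8 mA

Assume both conduct. Then node N would need to be at both 11−0.7 = 10.3 V and 3.6−0.7 = 2.9 V, which is impossible.
Assume only D1 conducts: V_N = 11 − 0.7 = 10.3 V, so I_R = 10.3/2.7 = 3.81 mA.
Check D2: its anode-to-cathode voltage is 3.6 − 10.3 = -6.7 V < 0.7 V, so it is off. The assumption is consistent.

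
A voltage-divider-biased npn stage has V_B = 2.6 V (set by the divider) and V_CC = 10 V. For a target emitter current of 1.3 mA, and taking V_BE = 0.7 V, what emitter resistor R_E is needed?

R_E ≈ 1.5 kΩ

V_E = V_B − V_BE = 2.6 − 0.7 = 1.9 V.
R_E = V_E / I_E = 1.9 / 1.3 = 1.46 kΩ.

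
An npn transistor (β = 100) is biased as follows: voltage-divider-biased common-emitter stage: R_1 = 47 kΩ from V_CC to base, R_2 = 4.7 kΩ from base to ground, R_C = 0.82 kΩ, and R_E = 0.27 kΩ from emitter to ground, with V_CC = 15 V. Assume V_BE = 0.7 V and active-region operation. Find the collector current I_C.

Thevenize the base divider: V_Th = V_CC·R_2/(R_1+R_2) = 15×4.7/51.7 = 1.36 V, R_Th = R_1‖R_2 = 4.27 kΩ.
Base-emitter loop: V_Th = I_B·R_Th + V_BE + (β+1)I_B·R_E, so I_B = (1.36 − 0.7) / (4.27 + 101×0.27) = 0.021 mA.
I_C = β·I_B = 100×0.021 = 2.1 mA, and I_E = (β+1)I_B = 2.12 mA.
V_CE = V_CC − I_C·R_C − I_E·R_E = 15 − 2.1×0.82 − 2.12×0.27 = 12.7 V.
V_CE = 12.7 V > 0.2 V confirms active-region operation.

I_C ≈ 2.1 mA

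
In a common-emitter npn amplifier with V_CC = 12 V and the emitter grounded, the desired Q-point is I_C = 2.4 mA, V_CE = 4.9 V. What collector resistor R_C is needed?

R_C ≈ 3 kΩ

Collector loop: V_CC = I_C·R_C + V_CE.
R_C = (V_CC − V_CE)/I_C = (12 − 4.9)/2.4 = 2.96 kΩ.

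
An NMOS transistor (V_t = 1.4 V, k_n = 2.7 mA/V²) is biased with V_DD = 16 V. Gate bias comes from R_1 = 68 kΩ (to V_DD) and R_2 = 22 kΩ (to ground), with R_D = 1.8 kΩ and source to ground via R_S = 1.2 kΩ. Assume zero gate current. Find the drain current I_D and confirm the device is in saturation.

I_D ≈ 1.3 mA

V_G = V_DD·R_2/(R_1+R_2) = 16×22/90 = 3.91 V.
Assume saturation: I_D = (k_n/2)(V_GS − V_t)² with V_GS = V_G − I_D·R_S = 3.91 − 1.2·I_D.
Substituting gives 1.94·I_D² − 9.14·I_D + 8.51 = 0, with roots I_D = 1.28 or 3.42 mA.
The root I_D = 3.42 mA gives V_GS = -0.191 V ≤ V_t, so take I_D = 1.28 mA.
Then V_GS = 2.37 V and V_DS = V_DD − I_D(R_D+R_S) = 16 − 1.28×3 = 12.2 V.
Saturation requires V_DS ≥ V_GS − V_t = 0.974 V; 12.2 ≥ 0.974 ✓.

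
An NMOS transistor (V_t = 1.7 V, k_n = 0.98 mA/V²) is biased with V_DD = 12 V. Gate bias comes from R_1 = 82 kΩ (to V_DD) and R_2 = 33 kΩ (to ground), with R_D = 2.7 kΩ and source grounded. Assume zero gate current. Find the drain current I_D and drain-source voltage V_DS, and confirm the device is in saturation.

V_G = V_DD·R_2/(R_1+R_2) = 12×33/115 = 3.44 V. With the source grounded, V_GS = V_G = 3.44 V.
Assume saturation: I_D = (k_n/2)(V_GS − V_t)² = (0.98/2)×(3.44 − 1.7)² = 0.49×1.74² = 1.49 mA.
V_DS = V_DD − I_D·R_D = 12 − 1.49×2.7 = 7.98 V.
Saturation requires V_DS ≥ V_GS − V_t = 1.74 V; 7.98 ≥ 1.74 ✓.

I_D ≈ 1.5 mA, V_DS ≈ 8 V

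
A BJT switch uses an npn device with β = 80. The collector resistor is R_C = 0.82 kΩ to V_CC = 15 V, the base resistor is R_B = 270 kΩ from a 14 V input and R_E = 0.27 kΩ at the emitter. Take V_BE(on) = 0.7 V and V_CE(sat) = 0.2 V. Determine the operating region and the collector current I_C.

Assume active. Base-emitter loop: I_B = (V_BB − V_BE)/(R_B + (β+1)R_E) = (14 − 0.7)/(270 + 81×0.27) = 0.0456 mA.
I_C = β·I_B = 80×0.0456 = 3.65 mA.
V_CE = V_CC − I_C·R_C − I_E·R_E = 15 − 3.65×0.82 − 3.69×0.27 = 11 V > V_CE(sat), so the active-region assumption holds.

active; I_C ≈ 3.6 mA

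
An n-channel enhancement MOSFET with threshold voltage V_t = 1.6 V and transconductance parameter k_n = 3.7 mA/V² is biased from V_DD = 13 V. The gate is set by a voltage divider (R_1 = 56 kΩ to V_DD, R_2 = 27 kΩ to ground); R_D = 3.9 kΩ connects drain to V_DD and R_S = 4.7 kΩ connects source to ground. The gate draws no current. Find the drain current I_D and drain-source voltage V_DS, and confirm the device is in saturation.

V_G = V_DD·R_2/(R_1+R_2) = 13×27/83 = 4.23 V.
Assume saturation: I_D = (k_n/2)(V_GS − V_t)² with V_GS = V_G − I_D·R_S = 4.23 − 4.7·I_D.
Substituting gives 40.9·I_D² − 46.7·I_D + 12.8 = 0, with roots I_D = 0.454 or 0.689 mA.
The root I_D = 0.689 mA gives V_GS = 0.99 V ≤ V_t, so take I_D = 0.454 mA.
Then V_GS = 2.1 V and V_DS = V_DD − I_D(R_D+R_S) = 13 − 0.454×8.6 = 9.1 V.
Saturation requires V_DS ≥ V_GS − V_t = 0.495 V; 9.1 ≥ 0.495 ✓.

I_D ≈ 0.45 mA, V_DS ≈ 9.1 V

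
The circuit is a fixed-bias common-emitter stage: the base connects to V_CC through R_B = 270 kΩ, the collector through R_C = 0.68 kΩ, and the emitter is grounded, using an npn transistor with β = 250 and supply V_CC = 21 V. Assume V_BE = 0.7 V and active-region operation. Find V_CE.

Base loop: V_CC = I_B·R_B + V_BE, so I_B = (21 − 0.7)/270 kΩ = 0.0752 mA.
In the active region I_C = β·I_B = 250 × 0.0752 = 18.8 mA.
Collector loop: V_CE = V_CC − I_C·R_C = 21 − 18.8×0.68 = 8.22 V.
Since V_CE = 8.22 V > V_CE(sat) ≈ 0.2 V, the transistor is in the active region as assumed.

V_CE ≈ 8.2 V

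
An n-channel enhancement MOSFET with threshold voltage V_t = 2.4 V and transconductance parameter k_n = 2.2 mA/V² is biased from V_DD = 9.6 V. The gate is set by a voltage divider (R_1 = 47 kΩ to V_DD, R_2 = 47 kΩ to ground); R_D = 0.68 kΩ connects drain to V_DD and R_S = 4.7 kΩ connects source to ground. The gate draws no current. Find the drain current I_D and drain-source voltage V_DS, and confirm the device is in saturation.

V_G = V_DD·R_2/(R_1+R_2) = 9.6×47/94 = 4.8 V.
Assume saturation: I_D = (k_n/2)(V_GS − V_t)² with V_GS = V_G − I_D·R_S = 4.8 − 4.7·I_D.
Substituting gives 24.3·I_D² − 25.8·I_D + 6.34 = 0, with roots I_D = 0.385 or 0.678 mA.
The root I_D = 0.678 mA gives V_GS = 1.62 V ≤ V_t, so take I_D = 0.385 mA.
Then V_GS = 2.99 V and V_DS = V_DD − I_D(R_D+R_S) = 9.6 − 0.385×5.38 = 7.53 V.
Saturation requires V_DS ≥ V_GS − V_t = 0.591 V; 7.53 ≥ 0.591 ✓.

I_D ≈ 0.38 mA, V_DS ≈ 7.5 V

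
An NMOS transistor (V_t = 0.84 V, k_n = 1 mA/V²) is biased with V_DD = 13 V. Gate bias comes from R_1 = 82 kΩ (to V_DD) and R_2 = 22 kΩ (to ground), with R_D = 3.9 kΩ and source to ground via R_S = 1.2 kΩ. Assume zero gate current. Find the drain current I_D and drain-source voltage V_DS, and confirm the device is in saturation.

I_D ≈ 0.65 mA, V_DS ≈ 9.7 V

V_G = V_DD·R_2/(R_1+R_2) = 13×22/104 = 2.75 V.
Assume saturation: I_D = (k_n/2)(V_GS − V_t)² with V_GS = V_G − I_D·R_S = 2.75 − 1.2·I_D.
Substituting gives 0.72·I_D² − 3.29·I_D + 1.82 = 0, with roots I_D = 0.645 or 3.93 mA.
The root I_D = 3.93 mA gives V_GS = -1.96 V ≤ V_t, so take I_D = 0.645 mA.
Then V_GS = 1.98 V and V_DS = V_DD − I_D(R_D+R_S) = 13 − 0.645×5.1 = 9.71 V.
Saturation requires V_DS ≥ V_GS − V_t = 1.14 V; 9.71 ≥ 1.14 ✓.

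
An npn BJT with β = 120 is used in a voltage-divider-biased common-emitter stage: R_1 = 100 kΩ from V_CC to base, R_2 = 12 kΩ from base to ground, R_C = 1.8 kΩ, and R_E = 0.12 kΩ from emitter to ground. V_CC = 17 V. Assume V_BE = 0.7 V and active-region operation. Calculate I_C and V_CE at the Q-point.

I_C ≈ 5.3 mA, V_CE ≈ 6.8 V

Thevenize the base divider: V_Th = V_CC·R_2/(R_1+R_2) = 17×12/112 = 1.82 V, R_Th = R_1‖R_2 = 10.7 kΩ.
Base-emitter loop: V_Th = I_B·R_Th + V_BE + (β+1)I_B·R_E, so I_B = (1.82 − 0.7) / (10.7 + 121×0.12) = 0.0444 mA.
I_C = β·I_B = 120×0.0444 = 5.33 mA, and I_E = (β+1)I_B = 5.38 mA.
V_CE = V_CC − I_C·R_C − I_E·R_E = 17 − 5.33×1.8 − 5.38×0.12 = 6.76 V.
V_CE = 6.76 V > 0.2 V confirms active-region operation.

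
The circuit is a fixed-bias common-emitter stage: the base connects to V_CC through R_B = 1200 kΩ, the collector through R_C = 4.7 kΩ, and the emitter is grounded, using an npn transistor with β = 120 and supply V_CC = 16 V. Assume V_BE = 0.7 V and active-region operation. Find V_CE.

Base loop: V_CC = I_B·R_B + V_BE, so I_B = (16 − 0.7)/1200 kΩ = 0.0128 mA.
In the active region I_C = β·I_B = 120 × 0.0128 = 1.53 mA.
Collector loop: V_CE = V_CC − I_C·R_C = 16 − 1.53×4.7 = 8.81 V.
Since V_CE = 8.81 V > V_CE(sat) ≈ 0.2 V, the transistor is in the active region as assumed.

V_CE ≈ 8.8 V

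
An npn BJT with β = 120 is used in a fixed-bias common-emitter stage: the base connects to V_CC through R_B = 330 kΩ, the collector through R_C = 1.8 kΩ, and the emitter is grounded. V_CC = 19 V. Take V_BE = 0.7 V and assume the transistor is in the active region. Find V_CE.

V_CE ≈ 7 V

Base loop: V_CC = I_B·R_B + V_BE, so I_B = (19 − 0.7)/330 kΩ = 0.0555 mA.
In the active region I_C = β·I_B = 120 × 0.0555 = 6.65 mA.
Collector loop: V_CE = V_CC − I_C·R_C = 19 − 6.65×1.8 = 7.02 V.
Since V_CE = 7.02 V > V_CE(sat) ≈ 0.2 V, the transistor is in the active region as assumed.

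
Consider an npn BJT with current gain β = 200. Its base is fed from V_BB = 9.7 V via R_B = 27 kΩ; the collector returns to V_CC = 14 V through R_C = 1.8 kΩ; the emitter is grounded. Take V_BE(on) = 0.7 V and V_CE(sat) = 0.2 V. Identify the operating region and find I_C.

saturation; I_C ≈ 7.7 mA

Assume active: I_B = (9.7 − 0.7)/27 = 0.333 mA, giving I_C = β·I_B = 66.7 mA.
But then V_CE = 14 − 66.7×1.8 = -106 V < V_CE(sat) = 0.2 V — impossible in the active region.
So the transistor is saturated. With V_CE = 0.2 V, I_C = (V_CC − 0.2)/R_C = 13.8/1.8 = 7.67 mA.
Check: β·I_B = 66.7 mA > I_C = 7.67 mA, confirming saturation.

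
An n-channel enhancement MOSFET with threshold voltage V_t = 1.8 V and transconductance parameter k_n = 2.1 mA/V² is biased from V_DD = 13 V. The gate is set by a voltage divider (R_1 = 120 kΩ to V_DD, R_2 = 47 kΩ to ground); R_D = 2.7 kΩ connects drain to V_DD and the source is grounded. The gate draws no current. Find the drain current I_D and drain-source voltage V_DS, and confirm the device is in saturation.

I_D ≈ 3.6 mA, V_DS ≈ 3.2 V

V_G = V_DD·R_2/(R_1+R_2) = 13×47/167 = 3.66 V. With the source grounded, V_GS = V_G = 3.66 V.
Assume saturation: I_D = (k_n/2)(V_GS − V_t)² = (2.1/2)×(3.66 − 1.8)² = 1.05×1.86² = 3.63 mA.
V_DS = V_DD − I_D·R_D = 13 − 3.63×2.7 = 3.21 V.
Saturation requires V_DS ≥ V_GS − V_t = 1.86 V; 3.21 ≥ 1.86 ✓.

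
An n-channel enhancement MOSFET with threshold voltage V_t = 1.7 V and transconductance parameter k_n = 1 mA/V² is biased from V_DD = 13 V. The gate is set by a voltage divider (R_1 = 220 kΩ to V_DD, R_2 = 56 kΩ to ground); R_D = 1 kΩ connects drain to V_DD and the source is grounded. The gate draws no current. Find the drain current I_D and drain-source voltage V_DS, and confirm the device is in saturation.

I_D ≈ 0.44 mA, V_DS ≈ 13 V

V_G = V_DD·R_2/(R_1+R_2) = 13×56/276 = 2.64 V. With the source grounded, V_GS = V_G = 2.64 V.
Assume saturation: I_D = (k_n/2)(V_GS − V_t)² = (1/2)×(2.64 − 1.7)² = 0.5×0.938² = 0.44 mA.
V_DS = V_DD − I_D·R_D = 13 − 0.44×1 = 12.6 V.
Saturation requires V_DS ≥ V_GS − V_t = 0.938 V; 12.6 ≥ 0.938 ✓.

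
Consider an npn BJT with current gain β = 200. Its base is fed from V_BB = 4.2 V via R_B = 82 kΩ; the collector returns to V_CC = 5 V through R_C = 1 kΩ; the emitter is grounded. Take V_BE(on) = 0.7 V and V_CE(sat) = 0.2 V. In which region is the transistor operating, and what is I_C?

saturation; I_C ≈ 4.8 mA

Assume active: I_B = (4.2 − 0.7)/82 = 0.0427 mA, giving I_C = β·I_B = 8.54 mA.
But then V_CE = 5 − 8.54×1 = -3.54 V < V_CE(sat) = 0.2 V — impossible in the active region.
So the transistor is saturated. With V_CE = 0.2 V, I_C = (V_CC − 0.2)/R_C = 4.8/1 = 4.8 mA.
Check: β·I_B = 8.54 mA > I_C = 4.8 mA, confirming saturation.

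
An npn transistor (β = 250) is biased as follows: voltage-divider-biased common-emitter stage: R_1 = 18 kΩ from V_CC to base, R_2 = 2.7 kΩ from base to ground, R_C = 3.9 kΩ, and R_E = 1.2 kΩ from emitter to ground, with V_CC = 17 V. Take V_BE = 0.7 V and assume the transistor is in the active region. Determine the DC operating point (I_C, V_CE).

Thevenize the base divider: V_Th = V_CC·R_2/(R_1+R_2) = 17×2.7/20.7 = 2.22 V, R_Th = R_1‖R_2 = 2.35 kΩ.
Base-emitter loop: V_Th = I_B·R_Th + V_BE + (β+1)I_B·R_E, so I_B = (2.22 − 0.7) / (2.35 + 251×1.2) = 0.005 mA.
I_C = β·I_B = 250×0.005 = 1.25 mA, and I_E = (β+1)I_B = 1.25 mA.
V_CE = V_CC − I_C·R_C − I_E·R_E = 17 − 1.25×3.9 − 1.25×1.2 = 10.6 V.
V_CE = 10.6 V > 0.2 V confirms active-region operation.

I_C ≈ 1.2 mA, V_CE ≈ 11 V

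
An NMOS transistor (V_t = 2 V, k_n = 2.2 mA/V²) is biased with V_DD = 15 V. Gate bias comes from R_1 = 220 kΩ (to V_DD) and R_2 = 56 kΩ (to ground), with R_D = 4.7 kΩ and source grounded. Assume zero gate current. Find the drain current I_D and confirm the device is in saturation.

V_G = V_DD·R_2/(R_1+R_2) = 15×56/276 = 3.04 V. With the source grounded, V_GS = V_G = 3.04 V.
Assume saturation: I_D = (k_n/2)(V_GS − V_t)² = (2.2/2)×(3.04 − 2)² = 1.1×1.04² = 1.2 mA.
V_DS = V_DD − I_D·R_D = 15 − 1.2×4.7 = 9.37 V.
Saturation requires V_DS ≥ V_GS − V_t = 1.04 V; 9.37 ≥ 1.04 ✓.

I_D ≈ 1.2 mA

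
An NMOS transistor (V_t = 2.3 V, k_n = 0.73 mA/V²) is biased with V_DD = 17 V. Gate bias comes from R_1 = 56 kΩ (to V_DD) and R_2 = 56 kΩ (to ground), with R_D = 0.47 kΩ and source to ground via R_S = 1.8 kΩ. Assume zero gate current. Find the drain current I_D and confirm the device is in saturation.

V_G = V_DD·R_2/(R_1+R_2) = 17×56/112 = 8.5 V.
Assume saturation: I_D = (k_n/2)(V_GS − V_t)² with V_GS = V_G − I_D·R_S = 8.5 − 1.8·I_D.
Substituting gives 1.18·I_D² − 9.15·I_D + 14 = 0, with roots I_D = 2.11 or 5.63 mA.
The root I_D = 5.63 mA gives V_GS = -1.63 V ≤ V_t, so take I_D = 2.11 mA.
Then V_GS = 4.7 V and V_DS = V_DD − I_D(R_D+R_S) = 17 − 2.11×2.27 = 12.2 V.
Saturation requires V_DS ≥ V_GS − V_t = 2.4 V; 12.2 ≥ 2.4 ✓.

I_D ≈ 2.1 mA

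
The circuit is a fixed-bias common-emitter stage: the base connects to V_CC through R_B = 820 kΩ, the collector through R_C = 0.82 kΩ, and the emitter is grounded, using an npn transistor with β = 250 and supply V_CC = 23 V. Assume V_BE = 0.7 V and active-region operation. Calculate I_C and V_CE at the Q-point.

Base loop: V_CC = I_B·R_B + V_BE, so I_B = (23 − 0.7)/820 kΩ = 0.0272 mA.
In the active region I_C = β·I_B = 250 × 0.0272 = 6.8 mA.
Collector loop: V_CE = V_CC − I_C·R_C = 23 − 6.8×0.82 = 17.4 V.
Since V_CE = 17.4 V > V_CE(sat) ≈ 0.2 V, the transistor is in the active region as assumed.

I_C ≈ 6.8 mA, V_CE ≈ 17 V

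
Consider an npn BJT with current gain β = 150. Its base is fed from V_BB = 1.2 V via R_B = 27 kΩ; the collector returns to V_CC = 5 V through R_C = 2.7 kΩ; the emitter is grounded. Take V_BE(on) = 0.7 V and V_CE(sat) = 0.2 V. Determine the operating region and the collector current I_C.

Assume active: I_B = (1.2 − 0.7)/27 = 0.0185 mA, giving I_C = β·I_B = 2.78 mA.
But then V_CE = 5 − 2.78×2.7 = -2.5 V < V_CE(sat) = 0.2 V — impossible in the active region.
So the transistor is saturated. With V_CE = 0.2 V, I_C = (V_CC − 0.2)/R_C = 4.8/2.7 = 1.78 mA.
Check: β·I_B = 2.78 mA > I_C = 1.78 mA, confirming saturation.

saturation; I_C ≈ 1.8 mA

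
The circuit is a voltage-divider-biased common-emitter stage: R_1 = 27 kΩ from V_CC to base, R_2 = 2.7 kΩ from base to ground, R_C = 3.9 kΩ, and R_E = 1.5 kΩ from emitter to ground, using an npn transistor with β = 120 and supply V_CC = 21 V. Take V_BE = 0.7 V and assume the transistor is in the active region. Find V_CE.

Thevenize the base divider: V_Th = V_CC·R_2/(R_1+R_2) = 21×2.7/29.7 = 1.91 V, R_Th = R_1‖R_2 = 2.45 kΩ.
Base-emitter loop: V_Th = I_B·R_Th + V_BE + (β+1)I_B·R_E, so I_B = (1.91 − 0.7) / (2.45 + 121×1.5) = 0.00657 mA.
I_C = β·I_B = 120×0.00657 = 0.789 mA, and I_E = (β+1)I_B = 0.795 mA.
V_CE = V_CC − I_C·R_C − I_E·R_E = 21 − 0.789×3.9 − 0.795×1.5 = 16.7 V.
V_CE = 16.7 V > 0.2 V confirms active-region operation.

V_CE ≈ 17 V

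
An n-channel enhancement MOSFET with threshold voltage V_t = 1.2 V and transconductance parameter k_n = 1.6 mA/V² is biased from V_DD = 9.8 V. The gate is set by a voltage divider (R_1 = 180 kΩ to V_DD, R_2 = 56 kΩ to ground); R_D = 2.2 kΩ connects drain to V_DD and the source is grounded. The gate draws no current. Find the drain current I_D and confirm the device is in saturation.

I_D ≈ 1 mA

V_G = V_DD·R_2/(R_1+R_2) = 9.8×56/236 = 2.33 V. With the source grounded, V_GS = V_G = 2.33 V.
Assume saturation: I_D = (k_n/2)(V_GS − V_t)² = (1.6/2)×(2.33 − 1.2)² = 0.8×1.13² = 1.01 mA.
V_DS = V_DD − I_D·R_D = 9.8 − 1.01×2.2 = 7.57 V.
Saturation requires V_DS ≥ V_GS − V_t = 1.13 V; 7.57 ≥ 1.13 ✓.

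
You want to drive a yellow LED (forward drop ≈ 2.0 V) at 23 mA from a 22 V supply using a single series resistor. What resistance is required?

The resistor drops V_S − V_D = 22 − 2.0 = 20 V at 23 mA.
R = 20 V / 23 mA = 0.87 kΩ.

R ≈ 0.87 kΩ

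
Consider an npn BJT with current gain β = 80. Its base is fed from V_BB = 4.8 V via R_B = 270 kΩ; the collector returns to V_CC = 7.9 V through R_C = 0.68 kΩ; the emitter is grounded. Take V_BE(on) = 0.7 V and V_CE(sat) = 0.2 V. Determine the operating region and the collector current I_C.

Assume active. Base-emitter loop: I_B = (V_BB − V_BE)/R_B = (4.8 − 0.7)/270 = 0.0152 mA.
I_C = β·I_B = 80×0.0152 = 1.21 mA.
V_CE = V_CC − I_C·R_C = 7.9 − 1.21×0.68 = 7.07 V > V_CE(sat), so the active-region assumption holds.

active; I_C ≈ 1.2 mA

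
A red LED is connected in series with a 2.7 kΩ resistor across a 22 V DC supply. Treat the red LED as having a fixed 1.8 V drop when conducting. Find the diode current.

I ≈ 7.5 mA

KVL around the loop: 22 = V_D + I·R = 1.8 + I × 2.7 kΩ.
So I = (22 − 1.8) / 2.7 kΩ = 20.2 / 2.7 = 7.48 mA.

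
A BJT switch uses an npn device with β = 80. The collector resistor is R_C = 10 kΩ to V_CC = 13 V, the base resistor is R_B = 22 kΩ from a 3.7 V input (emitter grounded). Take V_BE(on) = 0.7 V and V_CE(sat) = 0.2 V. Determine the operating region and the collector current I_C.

Assume active: I_B = (3.7 − 0.7)/22 = 0.136 mA, giving I_C = β·I_B = 10.9 mA.
But then V_CE = 13 − 10.9×10 = -96.1 V < V_CE(sat) = 0.2 V — impossible in the active region.
So the transistor is saturated. With V_CE = 0.2 V, I_C = (V_CC − 0.2)/R_C = 12.8/10 = 1.28 mA.
Check: β·I_B = 10.9 mA > I_C = 1.28 mA, confirming saturation.

saturation; I_C ≈ 1.3 mA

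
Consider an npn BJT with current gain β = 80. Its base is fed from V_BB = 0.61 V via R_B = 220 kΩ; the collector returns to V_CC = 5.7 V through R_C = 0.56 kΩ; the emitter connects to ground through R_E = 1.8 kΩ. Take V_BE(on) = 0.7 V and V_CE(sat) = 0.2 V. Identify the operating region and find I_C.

cutoff; I_C ≈ 0

V_BB = 0.61 V ≤ V_BE(on) = 0.7 V, so the base-emitter junction is not forward biased.
The transistor is in cutoff: I_B = I_C = 0.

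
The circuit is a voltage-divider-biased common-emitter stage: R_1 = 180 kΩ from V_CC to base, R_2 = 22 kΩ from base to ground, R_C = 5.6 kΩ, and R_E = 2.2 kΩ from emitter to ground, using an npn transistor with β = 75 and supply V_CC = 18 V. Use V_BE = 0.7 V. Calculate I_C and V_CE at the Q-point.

I_C ≈ 0.51 mA, V_CE ≈ 14 V

Thevenize the base divider: V_Th = V_CC·R_2/(R_1+R_2) = 18×22/202 = 1.96 V, R_Th = R_1‖R_2 = 19.6 kΩ.
Base-emitter loop: V_Th = I_B·R_Th + V_BE + (β+1)I_B·R_E, so I_B = (1.96 − 0.7) / (19.6 + 76×2.2) = 0.00675 mA.
I_C = β·I_B = 75×0.00675 = 0.506 mA, and I_E = (β+1)I_B = 0.513 mA.
V_CE = V_CC − I_C·R_C − I_E·R_E = 18 − 0.506×5.6 − 0.513×2.2 = 14 V.
V_CE = 14 V > 0.2 V confirms active-region operation.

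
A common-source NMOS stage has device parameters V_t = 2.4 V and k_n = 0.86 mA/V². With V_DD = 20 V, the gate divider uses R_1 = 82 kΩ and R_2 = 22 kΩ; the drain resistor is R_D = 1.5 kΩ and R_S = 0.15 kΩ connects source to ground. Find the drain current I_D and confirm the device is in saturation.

V_G = V_DD·R_2/(R_1+R_2) = 20×22/104 = 4.23 V.
Assume saturation: I_D = (k_n/2)(V_GS − V_t)² with V_GS = V_G − I_D·R_S = 4.23 − 0.15·I_D.
Substituting gives 0.00967·I_D² − 1.24·I_D + 1.44 = 0, with roots I_D = 1.18 or 127 mA.
The root I_D = 127 mA gives V_GS = -14.8 V ≤ V_t, so take I_D = 1.18 mA.
Then V_GS = 4.05 V and V_DS = V_DD − I_D(R_D+R_S) = 20 − 1.18×1.65 = 18.1 V.
Saturation requires V_DS ≥ V_GS − V_t = 1.65 V; 18.1 ≥ 1.65 ✓.

I_D ≈ 1.2 mA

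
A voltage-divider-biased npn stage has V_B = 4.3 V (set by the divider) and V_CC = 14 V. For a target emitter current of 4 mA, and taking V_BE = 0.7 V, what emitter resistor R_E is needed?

R_E ≈ 0.9 kΩ

V_E = V_B − V_BE = 4.3 − 0.7 = 3.6 V.
R_E = V_E / I_E = 3.6 / 4 = 0.9 kΩ.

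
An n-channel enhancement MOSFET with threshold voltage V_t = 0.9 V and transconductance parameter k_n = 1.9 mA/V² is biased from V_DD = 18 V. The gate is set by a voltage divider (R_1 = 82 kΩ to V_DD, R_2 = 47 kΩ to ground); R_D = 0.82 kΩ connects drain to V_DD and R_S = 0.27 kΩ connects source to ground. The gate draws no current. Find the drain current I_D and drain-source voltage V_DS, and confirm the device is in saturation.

V_G = V_DD·R_2/(R_1+R_2) = 18×47/129 = 6.56 V.
Assume saturation: I_D = (k_n/2)(V_GS − V_t)² with V_GS = V_G − I_D·R_S = 6.56 − 0.27·I_D.
Substituting gives 0.0693·I_D² − 3.9·I_D + 30.4 = 0, with roots I_D = 9.34 or 47 mA.
The root I_D = 47 mA gives V_GS = -6.13 V ≤ V_t, so take I_D = 9.34 mA.
Then V_GS = 4.04 V and V_DS = V_DD − I_D(R_D+R_S) = 18 − 9.34×1.09 = 7.82 V.
Saturation requires V_DS ≥ V_GS − V_t = 3.14 V; 7.82 ≥ 3.14 ✓.

I_D ≈ 9.3 mA, V_DS ≈ 7.8 V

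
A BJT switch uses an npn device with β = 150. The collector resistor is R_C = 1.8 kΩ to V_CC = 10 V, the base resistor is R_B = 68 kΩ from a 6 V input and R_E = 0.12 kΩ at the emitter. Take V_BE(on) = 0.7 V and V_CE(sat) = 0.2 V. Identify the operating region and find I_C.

saturation; I_C ≈ 5.1 mA

Assume active: I_B = (6 − 0.7)/(68 + 151×0.12) = 0.0615 mA, I_C = β·I_B = 9.23 mA.
Then V_CE = 10 − 9.23×1.8 − 9.29×0.12 = -7.73 V < 0.2 V — the active assumption fails.
Re-solve with V_CE = 0.2 V. KCL at the emitter: V_E/R_E = (V_BB−0.7−V_E)/R_B + (V_CC−0.2−V_E)/R_C, giving V_E = 0.62 V.
I_C = (V_CC − 0.2 − V_E)/R_C = (9.8 − 0.62)/1.8 = 5.1 mA.
Check: I_B = (5.3 − 0.62)/68 = 0.0688 mA, and β·I_B = 10.3 mA > I_C, confirming saturation.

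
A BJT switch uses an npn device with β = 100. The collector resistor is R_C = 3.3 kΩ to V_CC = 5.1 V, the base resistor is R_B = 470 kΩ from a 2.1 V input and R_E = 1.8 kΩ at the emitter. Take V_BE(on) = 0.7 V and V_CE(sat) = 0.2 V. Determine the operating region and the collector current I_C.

active; I_C ≈ 0.21 mA

Assume active. Base-emitter loop: I_B = (V_BB − V_BE)/(R_B + (β+1)R_E) = (2.1 − 0.7)/(470 + 101×1.8) = 0.00215 mA.
I_C = β·I_B = 100×0.00215 = 0.215 mA.
V_CE = V_CC − I_C·R_C − I_E·R_E = 5.1 − 0.215×3.3 − 0.217×1.8 = 4 V > V_CE(sat), so the active-region assumption holds.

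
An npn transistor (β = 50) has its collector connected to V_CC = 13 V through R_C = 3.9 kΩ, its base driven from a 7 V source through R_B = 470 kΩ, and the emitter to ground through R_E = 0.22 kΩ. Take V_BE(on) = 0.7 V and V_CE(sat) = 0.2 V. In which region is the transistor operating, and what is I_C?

Assume active. Base-emitter loop: I_B = (V_BB − V_BE)/(R_B + (β+1)R_E) = (7 − 0.7)/(470 + 51×0.22) = 0.0131 mA.
I_C = β·I_B = 50×0.0131 = 0.655 mA.
V_CE = V_CC − I_C·R_C − I_E·R_E = 13 − 0.655×3.9 − 0.668×0.22 = 10.3 V > V_CE(sat), so the active-region assumption holds.

active; I_C ≈ 0.65 mA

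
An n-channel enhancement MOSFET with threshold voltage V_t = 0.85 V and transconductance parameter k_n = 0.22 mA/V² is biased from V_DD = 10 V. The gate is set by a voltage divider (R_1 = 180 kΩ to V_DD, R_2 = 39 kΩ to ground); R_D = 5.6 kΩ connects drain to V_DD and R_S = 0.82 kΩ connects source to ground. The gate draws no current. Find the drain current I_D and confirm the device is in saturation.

I_D ≈ 0.082 mA

V_G = V_DD·R_2/(R_1+R_2) = 10×39/219 = 1.78 V.
Assume saturation: I_D = (k_n/2)(V_GS − V_t)² with V_GS = V_G − I_D·R_S = 1.78 − 0.82·I_D.
Substituting gives 0.074·I_D² − 1.17·I_D + 0.0953 = 0, with roots I_D = 0.082 or 15.7 mA.
The root I_D = 15.7 mA gives V_GS = -11.1 V ≤ V_t, so take I_D = 0.082 mA.
Then V_GS = 1.71 V and V_DS = V_DD − I_D(R_D+R_S) = 10 − 0.082×6.42 = 9.47 V.
Saturation requires V_DS ≥ V_GS − V_t = 0.864 V; 9.47 ≥ 0.864 ✓.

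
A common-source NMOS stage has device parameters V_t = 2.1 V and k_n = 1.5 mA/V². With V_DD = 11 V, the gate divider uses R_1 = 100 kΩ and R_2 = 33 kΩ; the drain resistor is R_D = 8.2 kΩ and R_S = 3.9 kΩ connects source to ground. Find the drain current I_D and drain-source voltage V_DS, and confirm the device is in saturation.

V_G = V_DD·R_2/(R_1+R_2) = 11×33/133 = 2.73 V.
Assume saturation: I_D = (k_n/2)(V_GS − V_t)² with V_GS = V_G − I_D·R_S = 2.73 − 3.9·I_D.
Substituting gives 11.4·I_D² − 4.68·I_D + 0.297 = 0, with roots I_D = 0.0784 or 0.332 mA.
The root I_D = 0.332 mA gives V_GS = 1.43 V ≤ V_t, so take I_D = 0.0784 mA.
Then V_GS = 2.42 V and V_DS = V_DD − I_D(R_D+R_S) = 11 − 0.0784×12.1 = 10.1 V.
Saturation requires V_DS ≥ V_GS − V_t = 0.323 V; 10.1 ≥ 0.323 ✓.

I_D ≈ 0.078 mA, V_DS ≈ 10 V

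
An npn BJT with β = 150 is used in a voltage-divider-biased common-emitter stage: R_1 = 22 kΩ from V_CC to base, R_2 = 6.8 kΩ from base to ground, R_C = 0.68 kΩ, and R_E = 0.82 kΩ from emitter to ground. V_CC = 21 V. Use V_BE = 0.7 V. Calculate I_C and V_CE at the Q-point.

Thevenize the base divider: V_Th = V_CC·R_2/(R_1+R_2) = 21×6.8/28.8 = 4.96 V, R_Th = R_1‖R_2 = 5.19 kΩ.
Base-emitter loop: V_Th = I_B·R_Th + V_BE + (β+1)I_B·R_E, so I_B = (4.96 − 0.7) / (5.19 + 151×0.82) = 0.033 mA.
I_C = β·I_B = 150×0.033 = 4.95 mA, and I_E = (β+1)I_B = 4.98 mA.
V_CE = V_CC − I_C·R_C − I_E·R_E = 21 − 4.95×0.68 − 4.98×0.82 = 13.5 V.
V_CE = 13.5 V > 0.2 V confirms active-region operation.

I_C ≈ 5 mA, V_CE ≈ 14 V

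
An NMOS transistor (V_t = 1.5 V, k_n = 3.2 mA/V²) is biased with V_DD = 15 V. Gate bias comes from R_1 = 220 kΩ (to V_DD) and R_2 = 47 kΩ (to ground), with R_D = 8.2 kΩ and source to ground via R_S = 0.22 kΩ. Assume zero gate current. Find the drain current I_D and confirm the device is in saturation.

V_G = V_DD·R_2/(R_1+R_2) = 15×47/267 = 2.64 V.
Assume saturation: I_D = (k_n/2)(V_GS − V_t)² with V_GS = V_G − I_D·R_S = 2.64 − 0.22·I_D.
Substituting gives 0.0774·I_D² − 1.8·I_D + 2.08 = 0, with roots I_D = 1.22 or 22.1 mA.
The root I_D = 22.1 mA gives V_GS = -2.21 V ≤ V_t, so take I_D = 1.22 mA.
Then V_GS = 2.37 V and V_DS = V_DD − I_D(R_D+R_S) = 15 − 1.22×8.42 = 4.74 V.
Saturation requires V_DS ≥ V_GS − V_t = 0.872 V; 4.74 ≥ 0.872 ✓.

I_D ≈ 1.2 mA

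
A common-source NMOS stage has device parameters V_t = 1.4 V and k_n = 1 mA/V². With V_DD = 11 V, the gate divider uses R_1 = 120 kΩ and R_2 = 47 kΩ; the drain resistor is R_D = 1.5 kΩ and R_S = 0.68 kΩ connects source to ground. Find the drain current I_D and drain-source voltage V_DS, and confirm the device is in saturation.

V_G = V_DD·R_2/(R_1+R_2) = 11×47/167 = 3.1 V.
Assume saturation: I_D = (k_n/2)(V_GS − V_t)² with V_GS = V_G − I_D·R_S = 3.1 − 0.68·I_D.
Substituting gives 0.231·I_D² − 2.15·I_D + 1.44 = 0, with roots I_D = 0.724 or 8.59 mA.
The root I_D = 8.59 mA gives V_GS = -2.74 V ≤ V_t, so take I_D = 0.724 mA.
Then V_GS = 2.6 V and V_DS = V_DD − I_D(R_D+R_S) = 11 − 0.724×2.18 = 9.42 V.
Saturation requires V_DS ≥ V_GS − V_t = 1.2 V; 9.42 ≥ 1.2 ✓.

I_D ≈ 0.72 mA, V_DS ≈ 9.4 V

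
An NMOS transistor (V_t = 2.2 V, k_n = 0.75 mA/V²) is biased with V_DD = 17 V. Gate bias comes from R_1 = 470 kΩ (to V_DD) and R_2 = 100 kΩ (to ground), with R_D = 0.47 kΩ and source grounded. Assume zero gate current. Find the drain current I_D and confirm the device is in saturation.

V_G = V_DD·R_2/(R_1+R_2) = 17×100/570 = 2.98 V. With the source grounded, V_GS = V_G = 2.98 V.
Assume saturation: I_D = (k_n/2)(V_GS − V_t)² = (0.75/2)×(2.98 − 2.2)² = 0.375×0.782² = 0.23 mA.
V_DS = V_DD − I_D·R_D = 17 − 0.23×0.47 = 16.9 V.
Saturation requires V_DS ≥ V_GS − V_t = 0.782 V; 16.9 ≥ 0.782 ✓.

I_D ≈ 0.23 mA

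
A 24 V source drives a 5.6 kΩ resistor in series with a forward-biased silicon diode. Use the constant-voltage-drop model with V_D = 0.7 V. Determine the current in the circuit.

KVL around the loop: 24 = V_D + I·R = 0.7 + I × 5.6 kΩ.
So I = (24 − 0.7) / 5.6 kΩ = 23.3 / 5.6 = 4.16 mA.

I ≈ 4.2 mA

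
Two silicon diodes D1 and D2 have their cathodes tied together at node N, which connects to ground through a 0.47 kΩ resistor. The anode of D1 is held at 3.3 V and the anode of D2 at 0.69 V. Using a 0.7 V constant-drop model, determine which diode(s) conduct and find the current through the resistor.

Only D1 conducts; I_R ≈ 5.5 mA

Assume both conduct. Then node N would need to be at both 3.3−0.7 = 2.6 V and 0.69−0.7 = -0.01 V, which is impossible.
Assume only D1 conducts: V_N = 3.3 − 0.7 = 2.6 V, so I_R = 2.6/0.47 = 5.53 mA.
Check D2: its anode-to-cathode voltage is 0.69 − 2.6 = -1.91 V < 0.7 V, so it is off. The assumption is consistent.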